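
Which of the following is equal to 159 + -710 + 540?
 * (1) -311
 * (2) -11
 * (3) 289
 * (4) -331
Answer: 2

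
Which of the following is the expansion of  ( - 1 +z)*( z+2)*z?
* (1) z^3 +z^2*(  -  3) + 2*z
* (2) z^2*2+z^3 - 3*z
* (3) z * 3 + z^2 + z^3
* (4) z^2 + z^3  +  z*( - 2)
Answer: 4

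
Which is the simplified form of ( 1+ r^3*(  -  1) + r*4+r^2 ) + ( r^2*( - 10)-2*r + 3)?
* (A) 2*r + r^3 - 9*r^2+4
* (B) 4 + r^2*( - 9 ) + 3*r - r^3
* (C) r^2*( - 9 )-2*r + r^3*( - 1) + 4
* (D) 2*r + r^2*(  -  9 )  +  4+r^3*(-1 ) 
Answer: D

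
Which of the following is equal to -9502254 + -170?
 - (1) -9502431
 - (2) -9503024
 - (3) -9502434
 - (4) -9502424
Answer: 4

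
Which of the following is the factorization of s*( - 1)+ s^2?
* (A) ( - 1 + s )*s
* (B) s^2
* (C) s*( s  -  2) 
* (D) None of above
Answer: A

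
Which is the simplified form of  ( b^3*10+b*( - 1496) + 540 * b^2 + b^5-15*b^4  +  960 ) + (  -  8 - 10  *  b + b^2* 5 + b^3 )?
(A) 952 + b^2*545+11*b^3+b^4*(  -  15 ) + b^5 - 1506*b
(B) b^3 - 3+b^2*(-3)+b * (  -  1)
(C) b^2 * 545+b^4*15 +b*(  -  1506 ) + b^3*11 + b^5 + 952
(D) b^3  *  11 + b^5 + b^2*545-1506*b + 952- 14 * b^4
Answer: A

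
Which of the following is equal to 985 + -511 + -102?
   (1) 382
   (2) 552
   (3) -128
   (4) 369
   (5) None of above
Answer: 5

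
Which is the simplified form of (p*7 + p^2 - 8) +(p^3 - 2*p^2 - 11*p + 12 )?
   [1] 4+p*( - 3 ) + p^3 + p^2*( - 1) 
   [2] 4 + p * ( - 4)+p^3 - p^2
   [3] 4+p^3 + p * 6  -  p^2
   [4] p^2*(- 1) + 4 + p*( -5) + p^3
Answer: 2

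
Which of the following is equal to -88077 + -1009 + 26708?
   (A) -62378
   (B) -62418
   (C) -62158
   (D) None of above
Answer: A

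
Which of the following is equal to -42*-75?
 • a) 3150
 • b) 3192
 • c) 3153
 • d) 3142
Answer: a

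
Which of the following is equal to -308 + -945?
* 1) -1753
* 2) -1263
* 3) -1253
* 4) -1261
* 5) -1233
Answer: 3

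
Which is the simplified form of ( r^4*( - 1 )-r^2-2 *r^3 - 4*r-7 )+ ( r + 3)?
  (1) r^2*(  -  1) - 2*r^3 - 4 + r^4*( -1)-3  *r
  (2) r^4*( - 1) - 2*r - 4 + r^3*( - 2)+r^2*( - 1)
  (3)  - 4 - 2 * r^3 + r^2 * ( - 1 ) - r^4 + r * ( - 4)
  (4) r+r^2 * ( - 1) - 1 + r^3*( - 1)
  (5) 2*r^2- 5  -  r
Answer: 1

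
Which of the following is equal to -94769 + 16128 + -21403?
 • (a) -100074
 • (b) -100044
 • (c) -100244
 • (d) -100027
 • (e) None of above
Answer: b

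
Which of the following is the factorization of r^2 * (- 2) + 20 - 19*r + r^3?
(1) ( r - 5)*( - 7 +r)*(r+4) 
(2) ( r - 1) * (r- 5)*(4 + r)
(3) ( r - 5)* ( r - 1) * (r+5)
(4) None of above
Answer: 2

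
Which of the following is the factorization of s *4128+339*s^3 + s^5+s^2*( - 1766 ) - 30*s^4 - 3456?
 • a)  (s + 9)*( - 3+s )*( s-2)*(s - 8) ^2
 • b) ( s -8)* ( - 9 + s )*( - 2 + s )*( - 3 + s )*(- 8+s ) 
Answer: b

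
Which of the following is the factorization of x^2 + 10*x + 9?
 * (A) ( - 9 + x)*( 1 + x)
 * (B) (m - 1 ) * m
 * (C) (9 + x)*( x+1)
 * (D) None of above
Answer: C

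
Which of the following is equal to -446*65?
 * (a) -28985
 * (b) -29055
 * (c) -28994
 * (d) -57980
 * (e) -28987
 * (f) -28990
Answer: f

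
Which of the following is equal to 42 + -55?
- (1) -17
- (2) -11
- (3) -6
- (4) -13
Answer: 4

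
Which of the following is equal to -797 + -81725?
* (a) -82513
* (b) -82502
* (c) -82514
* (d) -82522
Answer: d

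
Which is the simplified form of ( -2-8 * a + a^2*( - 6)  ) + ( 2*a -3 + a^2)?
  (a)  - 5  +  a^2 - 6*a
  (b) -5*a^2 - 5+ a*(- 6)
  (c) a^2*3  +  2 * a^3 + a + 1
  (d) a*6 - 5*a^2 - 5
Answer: b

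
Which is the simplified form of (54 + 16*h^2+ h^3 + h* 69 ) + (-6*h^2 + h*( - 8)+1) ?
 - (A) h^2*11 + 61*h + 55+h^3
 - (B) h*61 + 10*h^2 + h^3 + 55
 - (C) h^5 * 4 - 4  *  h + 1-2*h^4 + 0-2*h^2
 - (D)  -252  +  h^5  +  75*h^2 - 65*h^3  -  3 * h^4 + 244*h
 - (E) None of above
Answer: B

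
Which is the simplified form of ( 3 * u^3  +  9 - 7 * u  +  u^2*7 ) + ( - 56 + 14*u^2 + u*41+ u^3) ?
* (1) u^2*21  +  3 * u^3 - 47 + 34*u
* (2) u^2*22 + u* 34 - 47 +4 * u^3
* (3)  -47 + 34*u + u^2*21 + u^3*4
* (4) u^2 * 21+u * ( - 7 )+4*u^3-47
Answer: 3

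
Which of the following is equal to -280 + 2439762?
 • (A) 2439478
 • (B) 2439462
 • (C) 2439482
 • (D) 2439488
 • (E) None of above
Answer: C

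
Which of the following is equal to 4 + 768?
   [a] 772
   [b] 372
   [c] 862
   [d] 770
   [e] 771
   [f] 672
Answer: a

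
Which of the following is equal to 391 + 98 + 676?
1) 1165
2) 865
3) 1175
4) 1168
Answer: 1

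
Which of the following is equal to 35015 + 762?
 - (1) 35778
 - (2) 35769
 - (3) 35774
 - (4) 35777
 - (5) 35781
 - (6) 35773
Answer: 4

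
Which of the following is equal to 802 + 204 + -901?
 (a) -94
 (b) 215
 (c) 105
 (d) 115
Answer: c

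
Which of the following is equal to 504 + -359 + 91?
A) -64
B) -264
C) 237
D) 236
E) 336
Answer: D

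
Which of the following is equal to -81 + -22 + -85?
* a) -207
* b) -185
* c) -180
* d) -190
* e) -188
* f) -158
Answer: e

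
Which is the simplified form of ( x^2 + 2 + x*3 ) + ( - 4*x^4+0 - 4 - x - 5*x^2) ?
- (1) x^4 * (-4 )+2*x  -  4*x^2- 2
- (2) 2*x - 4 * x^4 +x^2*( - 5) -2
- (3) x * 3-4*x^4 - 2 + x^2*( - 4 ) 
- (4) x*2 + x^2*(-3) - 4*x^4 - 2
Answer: 1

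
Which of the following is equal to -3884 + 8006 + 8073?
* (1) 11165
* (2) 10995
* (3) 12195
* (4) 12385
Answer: 3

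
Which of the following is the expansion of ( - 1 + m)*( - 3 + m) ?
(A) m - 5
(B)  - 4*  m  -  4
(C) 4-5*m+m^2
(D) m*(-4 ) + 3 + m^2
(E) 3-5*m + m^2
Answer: D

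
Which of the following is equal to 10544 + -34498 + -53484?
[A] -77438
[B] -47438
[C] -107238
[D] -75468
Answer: A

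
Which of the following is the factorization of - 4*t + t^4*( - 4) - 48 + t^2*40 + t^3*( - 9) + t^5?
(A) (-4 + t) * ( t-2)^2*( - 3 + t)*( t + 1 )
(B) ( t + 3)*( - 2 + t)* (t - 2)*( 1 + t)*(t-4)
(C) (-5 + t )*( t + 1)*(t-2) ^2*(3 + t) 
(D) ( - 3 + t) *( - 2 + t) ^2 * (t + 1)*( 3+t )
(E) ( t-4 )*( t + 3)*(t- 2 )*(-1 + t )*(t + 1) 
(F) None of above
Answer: B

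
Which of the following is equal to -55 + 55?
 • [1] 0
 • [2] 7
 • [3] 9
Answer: 1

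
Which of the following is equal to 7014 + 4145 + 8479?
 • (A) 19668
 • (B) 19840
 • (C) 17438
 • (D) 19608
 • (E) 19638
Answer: E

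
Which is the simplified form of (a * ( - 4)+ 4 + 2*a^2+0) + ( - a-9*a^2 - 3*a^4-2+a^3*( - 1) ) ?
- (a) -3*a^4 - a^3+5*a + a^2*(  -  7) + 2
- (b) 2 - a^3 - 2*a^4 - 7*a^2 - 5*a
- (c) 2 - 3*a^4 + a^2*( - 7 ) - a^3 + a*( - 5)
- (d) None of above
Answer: c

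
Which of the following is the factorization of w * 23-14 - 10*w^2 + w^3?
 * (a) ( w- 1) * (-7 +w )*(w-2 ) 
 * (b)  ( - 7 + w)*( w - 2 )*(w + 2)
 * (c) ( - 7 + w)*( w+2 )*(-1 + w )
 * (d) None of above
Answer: a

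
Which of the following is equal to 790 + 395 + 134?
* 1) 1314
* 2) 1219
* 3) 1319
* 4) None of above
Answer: 3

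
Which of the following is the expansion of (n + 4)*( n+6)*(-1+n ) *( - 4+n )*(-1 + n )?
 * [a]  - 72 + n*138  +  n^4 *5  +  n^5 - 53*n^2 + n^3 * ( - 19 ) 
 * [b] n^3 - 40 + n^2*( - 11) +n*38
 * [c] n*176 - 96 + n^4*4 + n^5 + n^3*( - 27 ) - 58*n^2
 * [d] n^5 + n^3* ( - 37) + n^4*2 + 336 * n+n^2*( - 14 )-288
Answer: c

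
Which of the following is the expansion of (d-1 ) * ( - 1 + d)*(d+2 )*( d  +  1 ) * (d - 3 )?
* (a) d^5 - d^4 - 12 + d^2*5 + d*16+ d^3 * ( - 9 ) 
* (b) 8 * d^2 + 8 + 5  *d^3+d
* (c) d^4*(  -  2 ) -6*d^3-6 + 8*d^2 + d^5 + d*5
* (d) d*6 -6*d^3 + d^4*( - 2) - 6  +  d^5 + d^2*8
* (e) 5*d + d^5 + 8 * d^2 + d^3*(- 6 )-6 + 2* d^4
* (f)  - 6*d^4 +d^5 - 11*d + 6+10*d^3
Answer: c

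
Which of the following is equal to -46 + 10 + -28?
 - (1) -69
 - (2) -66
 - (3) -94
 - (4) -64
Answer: 4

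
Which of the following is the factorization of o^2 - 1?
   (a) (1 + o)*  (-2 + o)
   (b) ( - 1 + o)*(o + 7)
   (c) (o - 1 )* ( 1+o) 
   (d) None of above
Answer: c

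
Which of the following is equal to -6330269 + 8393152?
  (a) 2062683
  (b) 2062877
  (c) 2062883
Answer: c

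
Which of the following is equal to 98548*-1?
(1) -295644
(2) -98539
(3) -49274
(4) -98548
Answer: 4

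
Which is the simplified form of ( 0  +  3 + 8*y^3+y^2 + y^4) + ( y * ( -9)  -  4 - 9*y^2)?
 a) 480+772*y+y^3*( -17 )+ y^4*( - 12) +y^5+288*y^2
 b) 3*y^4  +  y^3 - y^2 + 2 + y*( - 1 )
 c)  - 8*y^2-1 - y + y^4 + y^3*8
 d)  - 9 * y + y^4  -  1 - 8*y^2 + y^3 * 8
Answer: d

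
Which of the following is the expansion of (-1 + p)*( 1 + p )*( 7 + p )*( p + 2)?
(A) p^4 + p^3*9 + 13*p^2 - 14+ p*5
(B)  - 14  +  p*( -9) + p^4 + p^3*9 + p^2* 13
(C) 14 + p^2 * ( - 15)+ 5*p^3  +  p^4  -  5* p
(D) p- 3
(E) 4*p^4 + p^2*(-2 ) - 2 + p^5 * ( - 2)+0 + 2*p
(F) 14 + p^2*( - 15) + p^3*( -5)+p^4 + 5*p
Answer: B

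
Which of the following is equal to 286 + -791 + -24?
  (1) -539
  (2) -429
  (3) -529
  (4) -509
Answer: 3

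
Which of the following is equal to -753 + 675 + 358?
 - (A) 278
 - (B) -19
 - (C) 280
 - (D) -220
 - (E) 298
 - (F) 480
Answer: C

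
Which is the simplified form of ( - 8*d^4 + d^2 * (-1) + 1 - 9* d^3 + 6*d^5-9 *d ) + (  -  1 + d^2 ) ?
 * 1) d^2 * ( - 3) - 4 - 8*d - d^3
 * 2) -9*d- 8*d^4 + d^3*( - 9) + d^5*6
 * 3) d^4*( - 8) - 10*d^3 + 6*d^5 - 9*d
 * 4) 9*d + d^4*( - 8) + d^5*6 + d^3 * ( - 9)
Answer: 2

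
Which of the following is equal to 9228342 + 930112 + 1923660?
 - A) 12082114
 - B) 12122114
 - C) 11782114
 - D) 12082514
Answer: A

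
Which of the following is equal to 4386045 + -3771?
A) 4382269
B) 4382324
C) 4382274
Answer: C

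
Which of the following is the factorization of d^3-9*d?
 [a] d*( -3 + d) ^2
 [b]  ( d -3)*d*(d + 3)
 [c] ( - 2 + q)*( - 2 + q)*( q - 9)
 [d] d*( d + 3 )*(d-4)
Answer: b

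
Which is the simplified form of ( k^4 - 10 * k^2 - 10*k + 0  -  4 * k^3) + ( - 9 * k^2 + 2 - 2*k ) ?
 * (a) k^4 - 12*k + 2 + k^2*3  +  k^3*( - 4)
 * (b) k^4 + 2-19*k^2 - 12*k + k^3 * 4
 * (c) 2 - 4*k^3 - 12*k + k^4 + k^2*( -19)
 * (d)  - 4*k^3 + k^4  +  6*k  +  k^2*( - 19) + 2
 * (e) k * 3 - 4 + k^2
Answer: c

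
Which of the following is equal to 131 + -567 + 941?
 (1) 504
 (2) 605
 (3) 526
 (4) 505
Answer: 4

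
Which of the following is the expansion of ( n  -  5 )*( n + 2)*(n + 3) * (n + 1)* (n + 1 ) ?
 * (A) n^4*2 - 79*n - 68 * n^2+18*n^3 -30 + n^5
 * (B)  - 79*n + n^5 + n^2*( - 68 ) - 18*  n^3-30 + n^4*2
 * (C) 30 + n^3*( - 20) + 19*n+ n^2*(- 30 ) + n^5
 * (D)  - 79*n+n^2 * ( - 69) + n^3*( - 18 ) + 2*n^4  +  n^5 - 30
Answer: B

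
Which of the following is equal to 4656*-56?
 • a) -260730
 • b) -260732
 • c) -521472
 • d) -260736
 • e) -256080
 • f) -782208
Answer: d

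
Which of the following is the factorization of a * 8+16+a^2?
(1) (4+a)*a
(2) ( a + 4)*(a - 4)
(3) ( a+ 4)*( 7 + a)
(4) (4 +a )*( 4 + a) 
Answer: 4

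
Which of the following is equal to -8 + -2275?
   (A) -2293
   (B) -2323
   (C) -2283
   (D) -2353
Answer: C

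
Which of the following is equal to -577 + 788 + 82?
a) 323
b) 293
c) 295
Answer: b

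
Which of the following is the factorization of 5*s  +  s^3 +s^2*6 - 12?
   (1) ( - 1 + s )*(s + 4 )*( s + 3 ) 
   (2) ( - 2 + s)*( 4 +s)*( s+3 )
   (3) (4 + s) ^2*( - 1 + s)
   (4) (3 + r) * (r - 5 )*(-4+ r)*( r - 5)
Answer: 1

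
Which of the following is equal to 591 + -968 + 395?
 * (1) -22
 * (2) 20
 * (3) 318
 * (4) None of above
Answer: 4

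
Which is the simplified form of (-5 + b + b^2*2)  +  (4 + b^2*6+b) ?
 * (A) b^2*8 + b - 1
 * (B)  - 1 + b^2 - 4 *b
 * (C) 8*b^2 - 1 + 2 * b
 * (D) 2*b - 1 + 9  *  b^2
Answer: C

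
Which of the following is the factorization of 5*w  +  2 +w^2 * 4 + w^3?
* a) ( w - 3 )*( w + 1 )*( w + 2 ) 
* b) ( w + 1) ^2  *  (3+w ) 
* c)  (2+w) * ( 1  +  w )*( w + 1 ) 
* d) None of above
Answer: c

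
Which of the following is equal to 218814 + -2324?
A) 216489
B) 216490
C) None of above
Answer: B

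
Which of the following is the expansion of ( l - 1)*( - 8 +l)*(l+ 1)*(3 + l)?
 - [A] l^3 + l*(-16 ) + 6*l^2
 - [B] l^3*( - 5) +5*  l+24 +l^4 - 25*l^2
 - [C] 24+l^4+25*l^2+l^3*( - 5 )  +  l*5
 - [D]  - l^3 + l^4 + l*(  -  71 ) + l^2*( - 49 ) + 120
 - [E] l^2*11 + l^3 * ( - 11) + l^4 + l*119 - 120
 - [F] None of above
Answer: B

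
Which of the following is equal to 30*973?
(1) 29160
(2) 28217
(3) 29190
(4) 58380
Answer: 3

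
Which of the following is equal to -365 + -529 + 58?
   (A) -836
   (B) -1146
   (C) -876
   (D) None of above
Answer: A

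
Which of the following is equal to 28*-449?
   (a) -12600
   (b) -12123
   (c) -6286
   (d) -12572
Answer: d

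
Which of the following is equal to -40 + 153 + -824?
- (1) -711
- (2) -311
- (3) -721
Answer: 1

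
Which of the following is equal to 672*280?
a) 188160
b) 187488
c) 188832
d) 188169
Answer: a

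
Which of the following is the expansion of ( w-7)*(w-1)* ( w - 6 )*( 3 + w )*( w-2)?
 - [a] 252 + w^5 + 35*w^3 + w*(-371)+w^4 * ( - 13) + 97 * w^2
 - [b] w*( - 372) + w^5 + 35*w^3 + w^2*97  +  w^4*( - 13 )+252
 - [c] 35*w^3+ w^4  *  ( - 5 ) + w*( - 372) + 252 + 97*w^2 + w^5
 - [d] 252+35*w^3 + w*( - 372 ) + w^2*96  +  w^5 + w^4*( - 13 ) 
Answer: b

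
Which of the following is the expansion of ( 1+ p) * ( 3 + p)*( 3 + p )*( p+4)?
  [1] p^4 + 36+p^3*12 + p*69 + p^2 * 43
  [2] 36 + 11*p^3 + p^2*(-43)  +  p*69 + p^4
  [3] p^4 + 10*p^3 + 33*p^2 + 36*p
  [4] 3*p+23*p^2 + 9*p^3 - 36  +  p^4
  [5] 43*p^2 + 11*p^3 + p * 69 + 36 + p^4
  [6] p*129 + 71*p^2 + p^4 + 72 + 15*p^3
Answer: 5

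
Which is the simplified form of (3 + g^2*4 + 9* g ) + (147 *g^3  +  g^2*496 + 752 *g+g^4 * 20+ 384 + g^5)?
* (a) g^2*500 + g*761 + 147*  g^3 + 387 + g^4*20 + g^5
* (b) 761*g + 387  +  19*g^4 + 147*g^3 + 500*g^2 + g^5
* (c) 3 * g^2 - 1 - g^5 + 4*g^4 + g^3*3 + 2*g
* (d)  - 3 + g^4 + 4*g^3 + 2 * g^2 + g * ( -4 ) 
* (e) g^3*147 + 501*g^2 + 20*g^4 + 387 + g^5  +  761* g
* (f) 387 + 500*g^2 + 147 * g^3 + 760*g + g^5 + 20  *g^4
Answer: a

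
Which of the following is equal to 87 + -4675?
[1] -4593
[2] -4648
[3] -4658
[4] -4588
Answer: 4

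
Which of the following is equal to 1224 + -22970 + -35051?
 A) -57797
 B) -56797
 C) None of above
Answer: B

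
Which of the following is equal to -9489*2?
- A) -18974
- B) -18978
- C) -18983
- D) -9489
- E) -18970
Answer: B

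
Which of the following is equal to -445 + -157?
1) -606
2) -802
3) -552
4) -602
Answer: 4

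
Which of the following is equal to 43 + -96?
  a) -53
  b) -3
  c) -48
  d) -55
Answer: a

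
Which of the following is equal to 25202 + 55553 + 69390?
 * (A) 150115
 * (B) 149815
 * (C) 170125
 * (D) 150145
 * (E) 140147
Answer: D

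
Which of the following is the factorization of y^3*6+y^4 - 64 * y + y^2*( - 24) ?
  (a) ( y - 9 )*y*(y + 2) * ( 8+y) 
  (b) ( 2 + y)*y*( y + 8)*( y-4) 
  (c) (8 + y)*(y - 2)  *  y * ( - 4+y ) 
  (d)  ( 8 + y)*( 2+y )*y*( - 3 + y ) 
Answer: b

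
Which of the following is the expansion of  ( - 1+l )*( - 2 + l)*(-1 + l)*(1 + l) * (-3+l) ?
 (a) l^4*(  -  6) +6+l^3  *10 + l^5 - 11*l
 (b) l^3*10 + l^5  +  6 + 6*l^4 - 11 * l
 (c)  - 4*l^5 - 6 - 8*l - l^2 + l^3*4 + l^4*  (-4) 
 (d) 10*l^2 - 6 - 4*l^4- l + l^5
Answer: a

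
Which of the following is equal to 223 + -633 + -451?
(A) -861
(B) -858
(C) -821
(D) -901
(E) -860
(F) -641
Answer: A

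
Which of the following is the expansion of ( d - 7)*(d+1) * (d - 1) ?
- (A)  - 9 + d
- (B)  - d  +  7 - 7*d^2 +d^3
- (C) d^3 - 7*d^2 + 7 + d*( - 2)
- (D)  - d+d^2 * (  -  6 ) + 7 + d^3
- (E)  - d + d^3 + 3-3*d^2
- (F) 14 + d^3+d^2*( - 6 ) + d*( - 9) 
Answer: B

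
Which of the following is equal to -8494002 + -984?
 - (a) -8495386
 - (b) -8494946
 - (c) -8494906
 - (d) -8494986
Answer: d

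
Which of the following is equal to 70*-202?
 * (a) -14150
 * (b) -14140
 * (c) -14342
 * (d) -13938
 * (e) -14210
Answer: b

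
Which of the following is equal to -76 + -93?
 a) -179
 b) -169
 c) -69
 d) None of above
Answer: b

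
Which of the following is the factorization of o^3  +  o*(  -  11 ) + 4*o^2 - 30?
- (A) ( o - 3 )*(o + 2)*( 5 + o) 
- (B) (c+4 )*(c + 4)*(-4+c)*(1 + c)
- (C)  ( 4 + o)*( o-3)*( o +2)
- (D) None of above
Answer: A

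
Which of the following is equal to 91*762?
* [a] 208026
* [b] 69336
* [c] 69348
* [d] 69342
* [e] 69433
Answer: d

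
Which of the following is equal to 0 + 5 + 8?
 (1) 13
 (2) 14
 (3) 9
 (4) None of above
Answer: 1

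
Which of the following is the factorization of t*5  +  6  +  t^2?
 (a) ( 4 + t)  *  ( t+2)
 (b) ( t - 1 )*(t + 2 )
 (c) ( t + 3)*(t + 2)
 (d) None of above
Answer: c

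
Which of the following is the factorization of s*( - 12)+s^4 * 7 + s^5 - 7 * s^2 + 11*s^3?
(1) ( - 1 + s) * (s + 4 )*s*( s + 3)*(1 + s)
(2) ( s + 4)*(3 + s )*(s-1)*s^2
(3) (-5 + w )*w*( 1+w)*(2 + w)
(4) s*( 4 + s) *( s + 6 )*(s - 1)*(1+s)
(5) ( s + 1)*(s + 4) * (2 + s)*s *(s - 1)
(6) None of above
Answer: 1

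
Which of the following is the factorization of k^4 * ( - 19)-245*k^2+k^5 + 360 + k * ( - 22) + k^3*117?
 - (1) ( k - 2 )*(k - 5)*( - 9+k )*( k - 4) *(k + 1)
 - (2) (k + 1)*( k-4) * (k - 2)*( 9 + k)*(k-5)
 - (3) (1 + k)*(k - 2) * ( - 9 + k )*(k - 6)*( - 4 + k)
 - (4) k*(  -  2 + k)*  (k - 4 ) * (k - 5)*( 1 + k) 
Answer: 1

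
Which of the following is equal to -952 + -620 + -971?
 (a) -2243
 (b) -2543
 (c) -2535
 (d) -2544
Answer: b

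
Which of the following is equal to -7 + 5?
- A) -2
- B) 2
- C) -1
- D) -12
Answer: A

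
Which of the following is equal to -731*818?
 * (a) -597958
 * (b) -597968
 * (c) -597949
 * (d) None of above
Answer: a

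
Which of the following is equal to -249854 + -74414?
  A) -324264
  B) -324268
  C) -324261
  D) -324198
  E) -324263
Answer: B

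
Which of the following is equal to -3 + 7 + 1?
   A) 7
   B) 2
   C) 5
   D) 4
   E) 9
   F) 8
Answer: C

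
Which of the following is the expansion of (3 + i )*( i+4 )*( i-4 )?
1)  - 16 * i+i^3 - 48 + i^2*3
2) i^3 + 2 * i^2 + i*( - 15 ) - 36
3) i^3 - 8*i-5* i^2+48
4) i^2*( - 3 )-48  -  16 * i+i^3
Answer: 1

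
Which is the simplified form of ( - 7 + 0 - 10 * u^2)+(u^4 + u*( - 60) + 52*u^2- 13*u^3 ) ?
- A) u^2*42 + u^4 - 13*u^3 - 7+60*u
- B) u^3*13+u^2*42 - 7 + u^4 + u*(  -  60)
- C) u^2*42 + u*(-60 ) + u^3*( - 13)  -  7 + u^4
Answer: C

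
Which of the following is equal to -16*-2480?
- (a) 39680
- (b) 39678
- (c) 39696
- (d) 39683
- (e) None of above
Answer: a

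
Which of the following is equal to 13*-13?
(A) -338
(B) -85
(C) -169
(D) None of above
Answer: C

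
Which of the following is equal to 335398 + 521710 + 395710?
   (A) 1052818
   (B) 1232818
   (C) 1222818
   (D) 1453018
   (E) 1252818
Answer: E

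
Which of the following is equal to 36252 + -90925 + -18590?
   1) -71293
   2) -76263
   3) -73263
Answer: 3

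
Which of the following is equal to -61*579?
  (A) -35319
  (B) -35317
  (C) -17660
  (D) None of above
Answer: A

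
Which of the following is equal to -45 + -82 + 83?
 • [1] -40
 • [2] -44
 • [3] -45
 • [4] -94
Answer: 2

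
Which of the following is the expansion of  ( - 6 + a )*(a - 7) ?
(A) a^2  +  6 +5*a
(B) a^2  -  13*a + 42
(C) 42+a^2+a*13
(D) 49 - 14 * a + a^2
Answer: B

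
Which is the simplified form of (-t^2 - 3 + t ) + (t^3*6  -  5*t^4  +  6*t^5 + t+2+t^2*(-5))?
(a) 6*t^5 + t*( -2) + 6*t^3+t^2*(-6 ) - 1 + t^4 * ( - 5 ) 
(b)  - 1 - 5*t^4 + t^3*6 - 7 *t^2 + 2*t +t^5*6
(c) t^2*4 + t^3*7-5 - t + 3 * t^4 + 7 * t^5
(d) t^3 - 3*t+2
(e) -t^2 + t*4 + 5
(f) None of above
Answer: f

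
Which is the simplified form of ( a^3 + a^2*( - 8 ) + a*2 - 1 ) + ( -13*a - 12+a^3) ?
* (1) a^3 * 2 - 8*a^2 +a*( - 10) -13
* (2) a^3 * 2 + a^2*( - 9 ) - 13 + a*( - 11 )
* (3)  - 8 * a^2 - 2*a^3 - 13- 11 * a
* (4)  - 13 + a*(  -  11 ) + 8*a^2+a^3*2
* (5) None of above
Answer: 5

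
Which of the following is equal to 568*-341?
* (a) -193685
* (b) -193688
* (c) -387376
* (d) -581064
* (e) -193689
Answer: b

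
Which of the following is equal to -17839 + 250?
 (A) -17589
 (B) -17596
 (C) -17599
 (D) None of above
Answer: A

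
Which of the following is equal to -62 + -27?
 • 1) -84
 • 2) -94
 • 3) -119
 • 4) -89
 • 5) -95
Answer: 4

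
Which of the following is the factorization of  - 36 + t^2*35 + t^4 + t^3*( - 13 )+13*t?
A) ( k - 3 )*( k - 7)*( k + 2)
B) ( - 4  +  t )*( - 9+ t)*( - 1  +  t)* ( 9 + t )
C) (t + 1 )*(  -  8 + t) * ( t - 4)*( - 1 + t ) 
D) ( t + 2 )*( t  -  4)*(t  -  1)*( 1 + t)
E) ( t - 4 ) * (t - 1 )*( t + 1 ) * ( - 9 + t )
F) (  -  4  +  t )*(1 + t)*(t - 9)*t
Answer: E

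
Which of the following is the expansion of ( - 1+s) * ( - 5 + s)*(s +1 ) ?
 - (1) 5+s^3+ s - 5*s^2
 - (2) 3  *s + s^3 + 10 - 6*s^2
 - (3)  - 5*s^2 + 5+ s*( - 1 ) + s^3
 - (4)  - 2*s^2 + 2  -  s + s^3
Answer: 3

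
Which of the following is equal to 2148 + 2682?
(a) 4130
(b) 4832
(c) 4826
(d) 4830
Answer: d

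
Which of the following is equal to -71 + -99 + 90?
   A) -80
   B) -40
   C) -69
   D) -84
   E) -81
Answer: A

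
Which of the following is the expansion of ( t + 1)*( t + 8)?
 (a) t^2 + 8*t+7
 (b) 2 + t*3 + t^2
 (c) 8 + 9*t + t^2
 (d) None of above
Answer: c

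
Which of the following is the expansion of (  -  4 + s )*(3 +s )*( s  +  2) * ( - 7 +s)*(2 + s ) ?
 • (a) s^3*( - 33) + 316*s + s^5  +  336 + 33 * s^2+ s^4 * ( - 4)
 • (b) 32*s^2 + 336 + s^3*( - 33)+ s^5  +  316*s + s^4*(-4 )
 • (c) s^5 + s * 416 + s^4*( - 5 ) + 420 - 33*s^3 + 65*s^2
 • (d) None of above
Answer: b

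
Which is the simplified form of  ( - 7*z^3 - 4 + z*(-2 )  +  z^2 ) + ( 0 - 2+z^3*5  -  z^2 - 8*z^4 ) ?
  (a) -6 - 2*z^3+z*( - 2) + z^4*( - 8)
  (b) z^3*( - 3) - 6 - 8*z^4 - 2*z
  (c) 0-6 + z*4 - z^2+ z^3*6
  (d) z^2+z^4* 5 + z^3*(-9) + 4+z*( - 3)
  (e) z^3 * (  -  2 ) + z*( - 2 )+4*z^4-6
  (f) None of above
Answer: a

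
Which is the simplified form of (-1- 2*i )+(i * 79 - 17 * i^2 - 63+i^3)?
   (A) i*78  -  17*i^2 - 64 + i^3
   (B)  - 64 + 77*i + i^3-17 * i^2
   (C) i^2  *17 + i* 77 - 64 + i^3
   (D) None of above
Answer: B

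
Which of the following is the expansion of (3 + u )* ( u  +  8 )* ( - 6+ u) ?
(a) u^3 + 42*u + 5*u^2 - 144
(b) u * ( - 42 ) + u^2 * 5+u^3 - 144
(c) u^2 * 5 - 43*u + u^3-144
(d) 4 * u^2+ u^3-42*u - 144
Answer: b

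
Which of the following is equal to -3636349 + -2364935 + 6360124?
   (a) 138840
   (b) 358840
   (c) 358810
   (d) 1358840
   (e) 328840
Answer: b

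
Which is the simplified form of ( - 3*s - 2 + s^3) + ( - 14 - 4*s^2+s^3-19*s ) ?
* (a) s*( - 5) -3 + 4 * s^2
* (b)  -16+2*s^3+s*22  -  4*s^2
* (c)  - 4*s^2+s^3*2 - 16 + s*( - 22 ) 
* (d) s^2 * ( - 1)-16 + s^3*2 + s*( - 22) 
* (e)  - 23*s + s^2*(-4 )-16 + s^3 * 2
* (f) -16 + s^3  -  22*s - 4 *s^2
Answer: c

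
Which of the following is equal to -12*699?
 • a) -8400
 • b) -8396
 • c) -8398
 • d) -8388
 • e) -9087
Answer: d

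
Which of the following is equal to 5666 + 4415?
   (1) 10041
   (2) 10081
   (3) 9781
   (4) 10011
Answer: 2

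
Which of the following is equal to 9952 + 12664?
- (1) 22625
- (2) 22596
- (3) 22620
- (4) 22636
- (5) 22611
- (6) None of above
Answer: 6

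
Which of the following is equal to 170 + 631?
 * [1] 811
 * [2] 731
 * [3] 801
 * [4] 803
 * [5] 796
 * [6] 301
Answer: 3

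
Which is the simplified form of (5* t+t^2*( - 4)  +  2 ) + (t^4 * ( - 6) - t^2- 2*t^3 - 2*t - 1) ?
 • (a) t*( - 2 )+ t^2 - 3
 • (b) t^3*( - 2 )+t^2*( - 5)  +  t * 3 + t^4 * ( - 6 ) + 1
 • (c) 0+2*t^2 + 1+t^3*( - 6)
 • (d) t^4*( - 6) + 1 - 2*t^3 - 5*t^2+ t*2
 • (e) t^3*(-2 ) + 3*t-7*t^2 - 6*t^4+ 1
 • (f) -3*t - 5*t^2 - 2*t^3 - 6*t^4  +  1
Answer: b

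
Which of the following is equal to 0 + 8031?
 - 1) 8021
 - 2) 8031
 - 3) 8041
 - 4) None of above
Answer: 2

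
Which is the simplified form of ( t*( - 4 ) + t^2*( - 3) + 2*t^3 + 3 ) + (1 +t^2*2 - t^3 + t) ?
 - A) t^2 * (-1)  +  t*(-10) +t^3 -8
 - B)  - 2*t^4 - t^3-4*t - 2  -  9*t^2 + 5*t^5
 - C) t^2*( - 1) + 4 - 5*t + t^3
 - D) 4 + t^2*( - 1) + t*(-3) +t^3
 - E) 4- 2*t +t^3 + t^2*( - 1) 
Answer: D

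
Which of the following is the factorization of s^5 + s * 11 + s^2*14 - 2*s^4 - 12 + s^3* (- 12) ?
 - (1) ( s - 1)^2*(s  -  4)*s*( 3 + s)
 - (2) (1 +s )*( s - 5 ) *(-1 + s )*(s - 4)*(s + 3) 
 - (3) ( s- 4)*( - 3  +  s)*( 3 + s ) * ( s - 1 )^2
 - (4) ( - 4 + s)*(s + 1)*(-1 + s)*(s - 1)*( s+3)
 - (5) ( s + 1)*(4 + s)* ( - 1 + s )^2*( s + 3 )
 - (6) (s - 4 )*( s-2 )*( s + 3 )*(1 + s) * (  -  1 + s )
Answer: 4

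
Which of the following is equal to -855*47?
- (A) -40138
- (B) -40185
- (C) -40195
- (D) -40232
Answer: B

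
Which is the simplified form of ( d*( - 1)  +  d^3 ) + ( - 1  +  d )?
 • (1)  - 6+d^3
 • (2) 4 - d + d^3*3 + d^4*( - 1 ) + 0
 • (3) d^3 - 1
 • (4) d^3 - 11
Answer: 3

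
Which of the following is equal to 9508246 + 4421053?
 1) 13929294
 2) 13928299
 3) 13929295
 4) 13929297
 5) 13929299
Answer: 5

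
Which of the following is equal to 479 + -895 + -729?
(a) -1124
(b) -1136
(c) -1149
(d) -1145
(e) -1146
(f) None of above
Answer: d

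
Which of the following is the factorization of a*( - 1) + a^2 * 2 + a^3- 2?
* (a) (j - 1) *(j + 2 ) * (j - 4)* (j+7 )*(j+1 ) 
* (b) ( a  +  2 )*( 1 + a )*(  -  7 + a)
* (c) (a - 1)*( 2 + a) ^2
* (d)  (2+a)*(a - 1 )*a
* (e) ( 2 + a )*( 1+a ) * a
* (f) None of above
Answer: f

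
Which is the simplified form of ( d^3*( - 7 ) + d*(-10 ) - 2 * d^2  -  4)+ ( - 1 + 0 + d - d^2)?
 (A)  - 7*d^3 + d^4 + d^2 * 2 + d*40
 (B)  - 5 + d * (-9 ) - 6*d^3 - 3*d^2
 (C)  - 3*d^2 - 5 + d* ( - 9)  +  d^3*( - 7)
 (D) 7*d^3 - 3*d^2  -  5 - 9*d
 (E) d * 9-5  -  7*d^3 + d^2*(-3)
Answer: C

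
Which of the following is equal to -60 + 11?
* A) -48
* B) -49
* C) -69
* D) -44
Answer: B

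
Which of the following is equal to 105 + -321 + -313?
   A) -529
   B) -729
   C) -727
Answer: A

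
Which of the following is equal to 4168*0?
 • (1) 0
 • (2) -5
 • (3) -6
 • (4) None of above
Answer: 1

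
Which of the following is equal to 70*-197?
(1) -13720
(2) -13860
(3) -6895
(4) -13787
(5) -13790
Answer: 5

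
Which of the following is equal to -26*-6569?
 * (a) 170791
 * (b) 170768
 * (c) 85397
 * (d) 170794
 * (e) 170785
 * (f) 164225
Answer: d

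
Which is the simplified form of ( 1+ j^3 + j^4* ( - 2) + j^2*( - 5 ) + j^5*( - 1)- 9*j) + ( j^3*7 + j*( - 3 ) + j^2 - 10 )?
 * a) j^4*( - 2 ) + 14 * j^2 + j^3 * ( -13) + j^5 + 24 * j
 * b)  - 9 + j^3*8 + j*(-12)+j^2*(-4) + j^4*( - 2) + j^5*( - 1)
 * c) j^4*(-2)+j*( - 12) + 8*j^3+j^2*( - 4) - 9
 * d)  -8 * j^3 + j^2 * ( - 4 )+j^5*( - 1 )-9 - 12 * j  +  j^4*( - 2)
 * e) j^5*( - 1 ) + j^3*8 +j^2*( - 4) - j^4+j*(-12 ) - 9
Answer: b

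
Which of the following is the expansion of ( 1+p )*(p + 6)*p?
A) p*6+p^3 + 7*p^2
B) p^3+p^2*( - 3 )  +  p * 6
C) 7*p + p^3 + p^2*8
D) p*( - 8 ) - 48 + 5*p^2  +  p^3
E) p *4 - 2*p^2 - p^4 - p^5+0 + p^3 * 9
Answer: A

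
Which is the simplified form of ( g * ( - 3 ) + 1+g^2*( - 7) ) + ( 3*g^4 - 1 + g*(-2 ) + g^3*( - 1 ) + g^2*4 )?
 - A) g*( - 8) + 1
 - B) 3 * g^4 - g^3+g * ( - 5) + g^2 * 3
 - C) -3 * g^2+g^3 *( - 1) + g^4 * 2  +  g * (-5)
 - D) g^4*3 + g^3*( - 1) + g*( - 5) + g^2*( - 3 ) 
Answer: D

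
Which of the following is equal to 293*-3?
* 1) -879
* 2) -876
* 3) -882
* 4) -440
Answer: 1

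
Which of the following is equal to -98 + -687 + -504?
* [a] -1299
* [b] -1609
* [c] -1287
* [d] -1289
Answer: d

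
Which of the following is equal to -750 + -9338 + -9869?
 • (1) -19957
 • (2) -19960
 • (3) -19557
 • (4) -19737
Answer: 1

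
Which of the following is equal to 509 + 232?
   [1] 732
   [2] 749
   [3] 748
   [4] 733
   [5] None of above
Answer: 5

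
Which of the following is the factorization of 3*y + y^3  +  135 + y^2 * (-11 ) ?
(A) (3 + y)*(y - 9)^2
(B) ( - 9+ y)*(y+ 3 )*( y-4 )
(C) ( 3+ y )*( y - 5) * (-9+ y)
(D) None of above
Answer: C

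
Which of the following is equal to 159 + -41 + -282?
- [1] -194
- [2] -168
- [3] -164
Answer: 3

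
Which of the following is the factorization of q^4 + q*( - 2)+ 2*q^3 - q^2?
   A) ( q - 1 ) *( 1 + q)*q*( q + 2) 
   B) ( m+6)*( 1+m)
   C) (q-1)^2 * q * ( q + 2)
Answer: A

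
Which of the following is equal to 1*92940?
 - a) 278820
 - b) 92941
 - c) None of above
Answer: c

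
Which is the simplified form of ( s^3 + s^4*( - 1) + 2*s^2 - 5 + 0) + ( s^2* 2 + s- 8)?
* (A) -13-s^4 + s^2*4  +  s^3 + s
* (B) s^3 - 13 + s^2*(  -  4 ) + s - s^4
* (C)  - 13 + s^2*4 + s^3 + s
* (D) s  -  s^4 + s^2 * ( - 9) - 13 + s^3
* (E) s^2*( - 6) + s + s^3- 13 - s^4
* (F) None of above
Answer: A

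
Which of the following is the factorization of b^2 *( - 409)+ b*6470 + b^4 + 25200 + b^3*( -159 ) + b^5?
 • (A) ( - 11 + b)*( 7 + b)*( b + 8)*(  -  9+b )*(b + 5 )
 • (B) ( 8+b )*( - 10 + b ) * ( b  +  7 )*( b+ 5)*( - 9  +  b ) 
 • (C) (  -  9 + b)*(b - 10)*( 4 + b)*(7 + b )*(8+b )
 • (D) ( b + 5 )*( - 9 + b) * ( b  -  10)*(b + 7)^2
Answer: B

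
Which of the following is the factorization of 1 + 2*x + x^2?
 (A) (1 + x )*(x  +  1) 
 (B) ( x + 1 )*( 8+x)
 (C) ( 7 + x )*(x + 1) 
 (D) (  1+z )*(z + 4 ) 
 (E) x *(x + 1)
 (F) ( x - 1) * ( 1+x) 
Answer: A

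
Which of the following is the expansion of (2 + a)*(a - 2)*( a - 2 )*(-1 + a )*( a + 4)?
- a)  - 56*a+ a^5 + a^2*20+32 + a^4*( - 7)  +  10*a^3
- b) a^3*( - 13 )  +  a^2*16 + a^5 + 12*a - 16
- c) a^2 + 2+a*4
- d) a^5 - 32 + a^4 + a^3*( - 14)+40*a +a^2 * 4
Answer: d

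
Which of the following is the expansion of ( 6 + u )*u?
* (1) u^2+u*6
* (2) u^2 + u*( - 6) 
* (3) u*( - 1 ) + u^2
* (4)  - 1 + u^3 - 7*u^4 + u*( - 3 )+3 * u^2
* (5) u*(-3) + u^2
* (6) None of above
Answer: 1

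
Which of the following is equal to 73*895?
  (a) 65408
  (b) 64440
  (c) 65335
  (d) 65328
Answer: c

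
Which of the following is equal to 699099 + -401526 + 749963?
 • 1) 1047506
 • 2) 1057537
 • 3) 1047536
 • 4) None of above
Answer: 3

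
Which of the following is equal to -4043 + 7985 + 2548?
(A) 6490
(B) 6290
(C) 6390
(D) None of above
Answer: A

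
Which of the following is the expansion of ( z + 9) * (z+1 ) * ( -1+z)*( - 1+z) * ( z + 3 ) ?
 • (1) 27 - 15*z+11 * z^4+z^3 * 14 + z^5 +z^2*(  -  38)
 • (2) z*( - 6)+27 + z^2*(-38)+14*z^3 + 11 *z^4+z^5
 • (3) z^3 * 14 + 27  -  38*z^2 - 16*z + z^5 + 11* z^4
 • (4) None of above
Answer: 1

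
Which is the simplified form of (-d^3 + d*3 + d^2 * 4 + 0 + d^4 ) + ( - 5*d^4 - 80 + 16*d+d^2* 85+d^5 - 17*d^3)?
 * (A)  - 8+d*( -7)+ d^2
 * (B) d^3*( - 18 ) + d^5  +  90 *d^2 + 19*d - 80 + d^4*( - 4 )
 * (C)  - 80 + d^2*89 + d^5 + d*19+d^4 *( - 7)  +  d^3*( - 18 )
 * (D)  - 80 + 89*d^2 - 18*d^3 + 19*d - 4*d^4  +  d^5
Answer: D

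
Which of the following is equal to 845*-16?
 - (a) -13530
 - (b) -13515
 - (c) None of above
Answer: c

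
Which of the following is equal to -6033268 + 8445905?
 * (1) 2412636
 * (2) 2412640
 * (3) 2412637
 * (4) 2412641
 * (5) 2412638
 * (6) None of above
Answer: 3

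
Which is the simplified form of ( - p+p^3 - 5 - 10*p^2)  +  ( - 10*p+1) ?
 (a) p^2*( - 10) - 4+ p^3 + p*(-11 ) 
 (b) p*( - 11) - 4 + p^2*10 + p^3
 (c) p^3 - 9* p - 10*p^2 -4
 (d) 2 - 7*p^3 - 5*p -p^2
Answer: a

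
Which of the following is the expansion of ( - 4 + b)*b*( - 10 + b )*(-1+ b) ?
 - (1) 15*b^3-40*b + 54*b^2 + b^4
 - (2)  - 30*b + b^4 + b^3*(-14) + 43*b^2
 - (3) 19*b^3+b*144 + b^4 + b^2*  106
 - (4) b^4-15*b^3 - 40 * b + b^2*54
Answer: 4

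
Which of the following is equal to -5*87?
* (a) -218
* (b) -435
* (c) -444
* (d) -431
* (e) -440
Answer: b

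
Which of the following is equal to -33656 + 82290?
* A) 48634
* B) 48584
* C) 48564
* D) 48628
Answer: A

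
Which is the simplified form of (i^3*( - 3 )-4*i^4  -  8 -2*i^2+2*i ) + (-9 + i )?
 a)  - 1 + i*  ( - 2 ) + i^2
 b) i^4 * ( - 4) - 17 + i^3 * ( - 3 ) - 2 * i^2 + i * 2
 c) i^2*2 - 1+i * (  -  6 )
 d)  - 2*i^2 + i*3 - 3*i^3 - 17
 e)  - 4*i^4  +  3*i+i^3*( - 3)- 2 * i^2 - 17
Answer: e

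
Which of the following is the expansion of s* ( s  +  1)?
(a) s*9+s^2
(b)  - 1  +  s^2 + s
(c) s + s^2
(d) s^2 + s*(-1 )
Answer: c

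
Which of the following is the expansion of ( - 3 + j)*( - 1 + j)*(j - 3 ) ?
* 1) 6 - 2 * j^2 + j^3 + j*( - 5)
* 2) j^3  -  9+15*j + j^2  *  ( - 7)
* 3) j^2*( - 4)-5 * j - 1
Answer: 2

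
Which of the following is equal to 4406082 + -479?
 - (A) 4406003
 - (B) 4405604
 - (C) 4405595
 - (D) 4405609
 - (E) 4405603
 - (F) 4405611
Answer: E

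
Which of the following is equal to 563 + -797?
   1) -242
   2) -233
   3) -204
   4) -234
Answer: 4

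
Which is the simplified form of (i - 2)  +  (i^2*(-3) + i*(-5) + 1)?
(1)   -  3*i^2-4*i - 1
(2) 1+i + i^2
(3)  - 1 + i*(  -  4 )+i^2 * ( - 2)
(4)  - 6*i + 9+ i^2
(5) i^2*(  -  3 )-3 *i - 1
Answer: 1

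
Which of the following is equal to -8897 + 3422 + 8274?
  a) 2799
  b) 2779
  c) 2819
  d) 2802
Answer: a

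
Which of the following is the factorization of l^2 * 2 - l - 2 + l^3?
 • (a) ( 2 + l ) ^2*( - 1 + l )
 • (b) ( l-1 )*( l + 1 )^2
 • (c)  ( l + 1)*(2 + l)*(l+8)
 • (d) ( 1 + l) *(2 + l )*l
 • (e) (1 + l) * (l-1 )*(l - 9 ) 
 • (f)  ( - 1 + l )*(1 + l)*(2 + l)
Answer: f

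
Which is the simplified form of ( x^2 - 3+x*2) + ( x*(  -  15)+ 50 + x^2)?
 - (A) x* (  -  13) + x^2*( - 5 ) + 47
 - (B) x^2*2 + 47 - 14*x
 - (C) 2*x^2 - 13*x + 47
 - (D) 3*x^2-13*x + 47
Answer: C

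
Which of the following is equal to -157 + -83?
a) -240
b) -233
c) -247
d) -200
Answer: a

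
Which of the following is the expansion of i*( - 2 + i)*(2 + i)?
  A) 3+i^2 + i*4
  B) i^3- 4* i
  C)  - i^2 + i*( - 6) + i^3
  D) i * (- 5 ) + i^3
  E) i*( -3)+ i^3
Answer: B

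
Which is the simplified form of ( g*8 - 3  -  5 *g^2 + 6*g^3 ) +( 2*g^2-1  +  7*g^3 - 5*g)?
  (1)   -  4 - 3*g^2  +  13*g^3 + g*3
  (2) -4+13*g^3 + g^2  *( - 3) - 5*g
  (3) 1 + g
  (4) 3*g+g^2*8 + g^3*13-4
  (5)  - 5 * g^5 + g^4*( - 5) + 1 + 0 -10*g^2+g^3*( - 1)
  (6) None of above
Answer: 1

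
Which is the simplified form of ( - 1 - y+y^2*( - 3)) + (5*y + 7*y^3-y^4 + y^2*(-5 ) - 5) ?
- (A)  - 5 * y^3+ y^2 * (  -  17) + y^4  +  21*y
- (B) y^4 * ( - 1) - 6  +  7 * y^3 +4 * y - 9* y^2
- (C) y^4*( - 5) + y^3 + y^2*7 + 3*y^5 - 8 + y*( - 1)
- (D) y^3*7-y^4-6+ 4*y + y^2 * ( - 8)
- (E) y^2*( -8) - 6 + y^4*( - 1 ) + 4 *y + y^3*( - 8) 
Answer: D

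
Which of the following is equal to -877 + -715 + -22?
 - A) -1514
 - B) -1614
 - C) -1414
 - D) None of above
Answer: B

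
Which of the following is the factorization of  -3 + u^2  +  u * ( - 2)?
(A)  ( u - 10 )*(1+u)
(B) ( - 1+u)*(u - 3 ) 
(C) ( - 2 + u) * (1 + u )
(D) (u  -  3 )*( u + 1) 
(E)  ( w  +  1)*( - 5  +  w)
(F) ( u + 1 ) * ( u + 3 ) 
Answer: D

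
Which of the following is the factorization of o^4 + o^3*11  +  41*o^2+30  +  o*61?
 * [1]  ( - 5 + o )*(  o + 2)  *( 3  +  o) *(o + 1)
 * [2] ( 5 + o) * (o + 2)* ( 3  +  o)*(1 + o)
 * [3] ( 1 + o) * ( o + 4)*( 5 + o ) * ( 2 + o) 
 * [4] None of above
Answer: 2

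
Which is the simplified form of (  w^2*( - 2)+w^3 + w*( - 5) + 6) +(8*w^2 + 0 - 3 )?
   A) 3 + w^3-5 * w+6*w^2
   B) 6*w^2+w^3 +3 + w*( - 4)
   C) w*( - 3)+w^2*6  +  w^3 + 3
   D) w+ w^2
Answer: A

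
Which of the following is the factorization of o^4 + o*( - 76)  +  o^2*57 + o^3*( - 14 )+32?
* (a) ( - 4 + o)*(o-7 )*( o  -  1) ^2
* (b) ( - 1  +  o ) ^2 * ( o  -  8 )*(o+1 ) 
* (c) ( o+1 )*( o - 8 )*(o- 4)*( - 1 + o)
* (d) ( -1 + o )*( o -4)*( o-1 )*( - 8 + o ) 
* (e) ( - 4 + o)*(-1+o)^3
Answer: d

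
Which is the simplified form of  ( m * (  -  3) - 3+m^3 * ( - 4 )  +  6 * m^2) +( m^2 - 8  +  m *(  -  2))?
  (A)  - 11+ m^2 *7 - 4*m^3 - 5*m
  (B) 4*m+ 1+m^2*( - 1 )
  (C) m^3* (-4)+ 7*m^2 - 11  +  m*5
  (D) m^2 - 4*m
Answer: A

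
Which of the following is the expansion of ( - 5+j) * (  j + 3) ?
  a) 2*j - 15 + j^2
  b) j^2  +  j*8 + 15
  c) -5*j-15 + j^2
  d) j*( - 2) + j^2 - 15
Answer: d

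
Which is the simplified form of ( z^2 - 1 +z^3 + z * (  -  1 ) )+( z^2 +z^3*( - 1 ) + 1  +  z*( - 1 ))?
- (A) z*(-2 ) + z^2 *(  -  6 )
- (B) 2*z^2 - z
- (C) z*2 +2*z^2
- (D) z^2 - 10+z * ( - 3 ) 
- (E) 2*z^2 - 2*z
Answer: E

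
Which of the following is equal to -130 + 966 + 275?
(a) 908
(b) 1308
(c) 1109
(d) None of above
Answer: d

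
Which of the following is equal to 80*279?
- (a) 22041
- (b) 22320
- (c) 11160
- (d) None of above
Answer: b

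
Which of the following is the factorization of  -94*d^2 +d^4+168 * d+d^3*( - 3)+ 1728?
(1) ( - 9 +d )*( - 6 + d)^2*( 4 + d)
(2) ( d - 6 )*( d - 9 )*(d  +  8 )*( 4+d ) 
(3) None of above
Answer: 2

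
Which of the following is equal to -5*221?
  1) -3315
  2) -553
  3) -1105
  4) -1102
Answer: 3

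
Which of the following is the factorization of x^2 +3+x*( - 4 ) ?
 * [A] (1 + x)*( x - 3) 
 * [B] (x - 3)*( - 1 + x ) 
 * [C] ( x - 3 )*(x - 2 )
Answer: B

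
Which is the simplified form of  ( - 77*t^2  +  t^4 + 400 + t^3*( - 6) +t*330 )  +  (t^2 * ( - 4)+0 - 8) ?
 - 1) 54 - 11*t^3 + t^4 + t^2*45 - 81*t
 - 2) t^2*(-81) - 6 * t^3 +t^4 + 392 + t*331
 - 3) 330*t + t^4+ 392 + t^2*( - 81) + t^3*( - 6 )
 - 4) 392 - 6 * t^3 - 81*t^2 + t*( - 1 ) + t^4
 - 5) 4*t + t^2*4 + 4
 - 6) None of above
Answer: 3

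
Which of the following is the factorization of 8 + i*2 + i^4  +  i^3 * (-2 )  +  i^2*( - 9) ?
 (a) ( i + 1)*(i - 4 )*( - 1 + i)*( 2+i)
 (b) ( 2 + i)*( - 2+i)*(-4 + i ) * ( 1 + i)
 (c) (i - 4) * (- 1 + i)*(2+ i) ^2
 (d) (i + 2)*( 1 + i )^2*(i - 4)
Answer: a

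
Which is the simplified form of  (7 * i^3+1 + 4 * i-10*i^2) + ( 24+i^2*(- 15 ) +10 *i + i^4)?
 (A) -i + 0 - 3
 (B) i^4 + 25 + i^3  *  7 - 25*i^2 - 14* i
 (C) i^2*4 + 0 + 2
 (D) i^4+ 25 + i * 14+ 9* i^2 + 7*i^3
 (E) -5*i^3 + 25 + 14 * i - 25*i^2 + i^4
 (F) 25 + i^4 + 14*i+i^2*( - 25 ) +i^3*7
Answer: F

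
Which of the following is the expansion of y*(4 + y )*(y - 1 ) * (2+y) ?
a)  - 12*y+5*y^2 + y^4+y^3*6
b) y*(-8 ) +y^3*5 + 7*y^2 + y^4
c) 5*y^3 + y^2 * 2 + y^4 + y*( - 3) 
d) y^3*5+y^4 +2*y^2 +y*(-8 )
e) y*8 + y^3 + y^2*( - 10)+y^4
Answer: d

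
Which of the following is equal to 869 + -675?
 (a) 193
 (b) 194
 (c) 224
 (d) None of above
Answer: b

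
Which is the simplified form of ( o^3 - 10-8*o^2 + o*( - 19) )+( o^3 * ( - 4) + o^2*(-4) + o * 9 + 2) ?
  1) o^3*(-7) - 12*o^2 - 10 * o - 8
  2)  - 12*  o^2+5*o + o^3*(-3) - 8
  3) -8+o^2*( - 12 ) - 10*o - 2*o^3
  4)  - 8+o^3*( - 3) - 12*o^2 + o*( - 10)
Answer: 4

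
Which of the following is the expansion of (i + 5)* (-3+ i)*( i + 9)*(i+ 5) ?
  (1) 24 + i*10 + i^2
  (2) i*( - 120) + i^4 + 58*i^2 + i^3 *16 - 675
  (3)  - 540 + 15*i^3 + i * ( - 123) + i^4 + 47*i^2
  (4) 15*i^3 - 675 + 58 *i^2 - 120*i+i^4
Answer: 2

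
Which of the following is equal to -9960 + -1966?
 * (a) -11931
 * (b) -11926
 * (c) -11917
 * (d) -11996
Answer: b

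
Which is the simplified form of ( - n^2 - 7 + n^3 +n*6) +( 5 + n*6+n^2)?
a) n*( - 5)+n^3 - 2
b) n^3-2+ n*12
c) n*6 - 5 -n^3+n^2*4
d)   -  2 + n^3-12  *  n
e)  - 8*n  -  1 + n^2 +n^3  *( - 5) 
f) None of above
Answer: b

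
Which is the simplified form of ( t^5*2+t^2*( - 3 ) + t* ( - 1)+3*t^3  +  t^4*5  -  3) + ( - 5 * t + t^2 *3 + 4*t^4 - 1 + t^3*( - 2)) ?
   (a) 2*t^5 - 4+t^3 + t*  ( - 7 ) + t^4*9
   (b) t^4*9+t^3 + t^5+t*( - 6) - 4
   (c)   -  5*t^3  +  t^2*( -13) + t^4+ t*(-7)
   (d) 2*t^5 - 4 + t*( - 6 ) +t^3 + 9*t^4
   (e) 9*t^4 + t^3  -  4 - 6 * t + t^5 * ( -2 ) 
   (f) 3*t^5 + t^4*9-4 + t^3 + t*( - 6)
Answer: d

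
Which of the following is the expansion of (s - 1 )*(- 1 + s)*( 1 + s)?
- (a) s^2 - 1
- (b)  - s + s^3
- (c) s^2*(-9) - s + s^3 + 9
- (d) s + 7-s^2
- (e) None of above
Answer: e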